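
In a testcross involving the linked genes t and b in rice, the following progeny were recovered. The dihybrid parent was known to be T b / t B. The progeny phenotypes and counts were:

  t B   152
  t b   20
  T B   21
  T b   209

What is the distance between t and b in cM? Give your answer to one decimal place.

The recombinant classes are T B and t b: 21 + 20 = 41.
Recombination frequency = 41/402 = 0.1020 ≈ 10.2%, i.e. 10.2 cM.

10.2 cM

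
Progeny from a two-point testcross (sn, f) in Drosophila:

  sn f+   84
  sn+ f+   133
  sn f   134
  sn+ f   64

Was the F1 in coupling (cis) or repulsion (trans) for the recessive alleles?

cis

The two most frequent classes are sn+ f+ (133) and sn f (134); these are the parental (non-recombinant) types.
So the F1 carried sn+ f+ on one chromosome and sn f on the other — the recessive alleles are on the same chromosome (cis / coupling).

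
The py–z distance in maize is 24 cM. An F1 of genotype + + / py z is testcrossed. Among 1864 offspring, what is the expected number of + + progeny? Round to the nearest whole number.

A map distance of 24 cM corresponds to a recombination frequency of 0.240.
The F1 is + + / py z, so + + is a parental gamete class with expected frequency (1 − r)/2 = 0.760/2 = 0.3800.
Expected number = 0.3800 × 1864 = 708.32 ≈ 708.

708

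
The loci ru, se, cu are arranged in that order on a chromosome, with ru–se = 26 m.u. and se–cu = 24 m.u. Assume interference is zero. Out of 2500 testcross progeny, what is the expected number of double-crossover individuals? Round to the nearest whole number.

156

Map distances give recombination frequencies of 0.260 and 0.240 for the two intervals.
With no interference, expected double-crossover frequency = 0.260 × 0.240 = 0.06240.
Expected number = 0.06240 × 2500 = 156.00 ≈ 156.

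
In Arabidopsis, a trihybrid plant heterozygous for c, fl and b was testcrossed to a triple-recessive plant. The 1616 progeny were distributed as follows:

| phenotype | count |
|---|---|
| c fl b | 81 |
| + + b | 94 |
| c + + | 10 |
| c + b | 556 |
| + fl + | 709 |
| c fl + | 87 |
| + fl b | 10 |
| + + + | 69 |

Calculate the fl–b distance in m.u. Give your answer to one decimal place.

10.5 m.u.

The two most frequent reciprocal classes, + fl + and c + b, are the parental types, so the F1 was + fl + / c + b.
The two rarest classes, + fl b and c + +, are the double crossovers. Comparing them with the parentals, only the b allele has switched, so b is the middle locus and the order is c – b – fl.
Crossovers in the b–fl interval produce the single-crossover classes + + + and c fl b (69 + 81 = 150) plus the double crossovers (20).
RF(b–fl) = (150 + 20) / 1616 = 170/1616 = 0.1052 → 10.5 m.u.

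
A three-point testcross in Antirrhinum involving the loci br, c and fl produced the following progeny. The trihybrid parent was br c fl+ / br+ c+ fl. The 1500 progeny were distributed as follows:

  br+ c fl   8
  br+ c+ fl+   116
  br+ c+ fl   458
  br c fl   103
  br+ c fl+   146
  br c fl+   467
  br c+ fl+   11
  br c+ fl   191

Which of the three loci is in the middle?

The two rarest classes, br c+ fl+ and br+ c fl, are the double crossovers. Comparing them with the parentals, only the c allele has switched, so c is the middle locus and the order is fl – c – br.

c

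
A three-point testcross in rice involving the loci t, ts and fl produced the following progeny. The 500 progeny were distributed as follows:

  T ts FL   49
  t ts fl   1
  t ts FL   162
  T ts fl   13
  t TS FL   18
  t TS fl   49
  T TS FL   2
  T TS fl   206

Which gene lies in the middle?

The two most frequent reciprocal classes, T TS fl and t ts FL, are the parental types, so the F1 was T TS fl / t ts FL.
The two rarest classes, T TS FL and t ts fl, are the double crossovers. Comparing them with the parentals, only the fl allele has switched, so fl is the middle locus and the order is ts – fl – t.

fl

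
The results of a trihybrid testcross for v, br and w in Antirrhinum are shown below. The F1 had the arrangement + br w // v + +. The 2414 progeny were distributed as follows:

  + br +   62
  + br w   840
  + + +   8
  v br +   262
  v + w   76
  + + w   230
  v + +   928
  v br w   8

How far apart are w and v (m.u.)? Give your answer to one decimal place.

6.4 m.u.

The two rarest classes, v br w and + + +, are the double crossovers. Comparing them with the parentals, only the v allele has switched, so v is the middle locus and the order is br – v – w.
Crossovers in the v–w interval produce the single-crossover classes + br + and v + w (62 + 76 = 138) plus the double crossovers (16).
RF(v–w) = (138 + 16) / 2414 = 154/2414 = 0.0638 → 6.4 m.u.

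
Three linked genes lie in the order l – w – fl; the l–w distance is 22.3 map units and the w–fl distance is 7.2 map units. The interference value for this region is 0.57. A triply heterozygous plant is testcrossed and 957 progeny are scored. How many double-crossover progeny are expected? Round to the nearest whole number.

Map distances give recombination frequencies of 0.223 and 0.072 for the two intervals.
With interference 0.57 (so coincidence = 0.43), expected double-crossover frequency = 0.223 × 0.072 × 0.43 = 0.00690.
Expected number = 0.00690 × 957 = 6.61 ≈ 7.

7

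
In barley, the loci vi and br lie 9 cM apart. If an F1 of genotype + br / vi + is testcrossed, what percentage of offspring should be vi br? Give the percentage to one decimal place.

A map distance of 9 cM corresponds to a recombination frequency of 0.090.
The F1 is + br / vi +, so vi br is a recombinant gamete class with expected frequency r/2 = 0.090/2 = 0.0450.
That is 0.0450 = 4.5% of the progeny.

4.5%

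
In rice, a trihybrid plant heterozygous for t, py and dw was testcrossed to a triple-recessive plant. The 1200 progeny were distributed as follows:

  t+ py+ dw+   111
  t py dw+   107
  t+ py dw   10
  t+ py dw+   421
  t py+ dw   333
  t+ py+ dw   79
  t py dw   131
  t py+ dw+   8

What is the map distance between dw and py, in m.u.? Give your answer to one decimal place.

The two most frequent reciprocal classes, t py+ dw and t+ py dw+, are the parental types, so the F1 was t py+ dw / t+ py dw+.
The two rarest classes, t py+ dw+ and t+ py dw, are the double crossovers. Comparing them with the parentals, only the dw allele has switched, so dw is the middle locus and the order is t – dw – py.
Crossovers in the dw–py interval produce the single-crossover classes t py dw and t+ py+ dw+ (131 + 111 = 242) plus the double crossovers (18).
RF(dw–py) = (242 + 18) / 1200 = 260/1200 = 0.2167 → 21.7 m.u.

21.7 m.u.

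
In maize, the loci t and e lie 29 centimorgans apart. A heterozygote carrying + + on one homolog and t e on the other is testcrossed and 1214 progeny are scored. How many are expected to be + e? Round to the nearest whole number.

A map distance of 29 centimorgans corresponds to a recombination frequency of 0.290.
The F1 is + + / t e, so + e is a recombinant gamete class with expected frequency r/2 = 0.290/2 = 0.1450.
Expected number = 0.1450 × 1214 = 176.03 ≈ 176.

176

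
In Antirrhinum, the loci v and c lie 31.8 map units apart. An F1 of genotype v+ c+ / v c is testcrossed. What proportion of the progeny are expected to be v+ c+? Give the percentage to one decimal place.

34.1%

A map distance of 31.8 map units corresponds to a recombination frequency of 0.318.
The F1 is v+ c+ / v c, so v+ c+ is a parental gamete class with expected frequency (1 − r)/2 = 0.682/2 = 0.3410.
That is 0.3410 = 34.1% of the progeny.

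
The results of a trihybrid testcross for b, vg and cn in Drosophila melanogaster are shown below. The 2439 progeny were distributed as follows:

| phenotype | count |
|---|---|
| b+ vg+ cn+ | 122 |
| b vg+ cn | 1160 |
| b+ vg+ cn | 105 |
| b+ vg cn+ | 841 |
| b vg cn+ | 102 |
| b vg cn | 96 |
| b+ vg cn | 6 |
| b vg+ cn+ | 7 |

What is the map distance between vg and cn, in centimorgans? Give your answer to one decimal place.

9.5 centimorgans

The two most frequent reciprocal classes, b vg+ cn and b+ vg cn+, are the parental types, so the F1 was b vg+ cn / b+ vg cn+.
The two rarest classes, b vg+ cn+ and b+ vg cn, are the double crossovers. Comparing them with the parentals, only the cn allele has switched, so cn is the middle locus and the order is b – cn – vg.
Crossovers in the cn–vg interval produce the single-crossover classes b vg cn and b+ vg+ cn+ (96 + 122 = 218) plus the double crossovers (13).
RF(cn–vg) = (218 + 13) / 2439 = 231/2439 = 0.0947 → 9.5 centimorgans.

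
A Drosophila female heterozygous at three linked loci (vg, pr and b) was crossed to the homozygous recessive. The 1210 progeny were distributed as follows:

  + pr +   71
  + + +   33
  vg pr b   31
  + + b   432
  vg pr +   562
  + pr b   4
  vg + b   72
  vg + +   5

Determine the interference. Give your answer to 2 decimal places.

The two most frequent reciprocal classes, vg pr + and + + b, are the parental types, so the F1 was vg pr + / + + b.
The two rarest classes, vg + + and + pr b, are the double crossovers. Comparing them with the parentals, only the pr allele has switched, so pr is the middle locus and the order is b – pr – vg.
b–pr: (64 + 9)/1210 = 0.0603; pr–vg: (143 + 9)/1210 = 0.1256.
Expected DCO frequency = 0.0603 × 0.1256 ≈ 0.00757; observed = 9/1210 ≈ 0.00744.
Coefficient of coincidence = 0.00744/0.00757 ≈ 0.98; interference = 1 − 0.98 = 0.02.

0.02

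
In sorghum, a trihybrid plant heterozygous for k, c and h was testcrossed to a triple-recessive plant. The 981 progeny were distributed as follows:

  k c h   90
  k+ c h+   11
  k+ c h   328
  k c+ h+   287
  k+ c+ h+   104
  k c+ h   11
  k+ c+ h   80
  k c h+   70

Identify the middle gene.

The two most frequent reciprocal classes, k+ c h and k c+ h+, are the parental types, so the F1 was k+ c h / k c+ h+.
The two rarest classes, k+ c h+ and k c+ h, are the double crossovers. Comparing them with the parentals, only the h allele has switched, so h is the middle locus and the order is c – h – k.

h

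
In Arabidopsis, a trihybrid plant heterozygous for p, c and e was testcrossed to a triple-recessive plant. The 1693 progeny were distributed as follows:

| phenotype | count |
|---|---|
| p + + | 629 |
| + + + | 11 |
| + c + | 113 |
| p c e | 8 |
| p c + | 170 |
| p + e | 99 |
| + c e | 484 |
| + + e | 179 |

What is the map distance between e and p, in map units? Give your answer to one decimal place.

The two most frequent reciprocal classes, p + + and + c e, are the parental types, so the F1 was p + + / + c e.
The two rarest classes, + + + and p c e, are the double crossovers. Comparing them with the parentals, only the p allele has switched, so p is the middle locus and the order is c – p – e.
Crossovers in the p–e interval produce the single-crossover classes p + e and + c + (99 + 113 = 212) plus the double crossovers (19).
RF(p–e) = (212 + 19) / 1693 = 231/1693 = 0.1364 → 13.6 map units.

13.6 map units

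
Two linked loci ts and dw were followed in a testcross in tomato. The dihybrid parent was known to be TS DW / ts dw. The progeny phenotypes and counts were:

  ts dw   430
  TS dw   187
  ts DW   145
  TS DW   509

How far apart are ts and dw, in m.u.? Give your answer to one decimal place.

26.1 m.u.

The recombinant classes are TS dw and ts DW: 187 + 145 = 332.
Recombination frequency = 332/1271 = 0.2612 ≈ 26.1%, i.e. 26.1 m.u.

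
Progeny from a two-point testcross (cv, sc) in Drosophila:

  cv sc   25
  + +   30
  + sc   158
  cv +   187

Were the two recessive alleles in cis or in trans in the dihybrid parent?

The two most frequent classes are + sc (158) and cv + (187); these are the parental (non-recombinant) types.
So the F1 carried + sc on one chromosome and cv + on the other — the recessive alleles are on opposite chromosomes (trans / repulsion).

trans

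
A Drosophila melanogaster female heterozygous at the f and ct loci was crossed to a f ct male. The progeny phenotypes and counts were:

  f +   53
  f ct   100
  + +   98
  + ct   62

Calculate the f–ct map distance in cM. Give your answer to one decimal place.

The two most frequent classes, + + (98) and f ct (100), are the parental types, so the F1 was + + / f ct.
The recombinant classes are + ct and f +: 62 + 53 = 115.
Recombination frequency = 115/313 = 0.3674 ≈ 36.7%, i.e. 36.7 cM.

36.7 cM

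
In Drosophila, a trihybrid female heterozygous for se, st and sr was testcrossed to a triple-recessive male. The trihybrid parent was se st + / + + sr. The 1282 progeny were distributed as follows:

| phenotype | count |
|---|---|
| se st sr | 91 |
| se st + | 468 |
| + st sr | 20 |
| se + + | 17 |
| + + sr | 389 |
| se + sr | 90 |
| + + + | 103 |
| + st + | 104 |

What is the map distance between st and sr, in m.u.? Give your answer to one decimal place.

The two rarest classes, se + + and + st sr, are the double crossovers. Comparing them with the parentals, only the st allele has switched, so st is the middle locus and the order is sr – st – se.
Crossovers in the sr–st interval produce the single-crossover classes se st sr and + + + (91 + 103 = 194) plus the double crossovers (37).
RF(sr–st) = (194 + 37) / 1282 = 231/1282 = 0.1802 → 18.0 m.u.

18.0 m.u.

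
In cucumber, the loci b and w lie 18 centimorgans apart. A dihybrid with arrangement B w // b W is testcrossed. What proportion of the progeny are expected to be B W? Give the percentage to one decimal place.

A map distance of 18 centimorgans corresponds to a recombination frequency of 0.180.
The F1 is B w / b W, so B W is a recombinant gamete class with expected frequency r/2 = 0.180/2 = 0.0900.
That is 0.0900 = 9.0% of the progeny.

9.0%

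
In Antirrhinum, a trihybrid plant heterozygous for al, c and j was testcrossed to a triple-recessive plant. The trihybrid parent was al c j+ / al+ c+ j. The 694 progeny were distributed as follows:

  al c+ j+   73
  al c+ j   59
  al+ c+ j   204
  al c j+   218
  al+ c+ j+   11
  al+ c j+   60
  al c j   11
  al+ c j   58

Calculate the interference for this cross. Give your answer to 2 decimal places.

The two rarest classes, al c j and al+ c+ j+, are the double crossovers. Comparing them with the parentals, only the j allele has switched, so j is the middle locus and the order is c – j – al.
c–j: (131 + 22)/694 = 0.2205; j–al: (119 + 22)/694 = 0.2032.
Expected DCO frequency = 0.2205 × 0.2032 ≈ 0.04481; observed = 22/694 ≈ 0.03170.
Coefficient of coincidence = 0.03170/0.04481 ≈ 0.71; interference = 1 − 0.71 = 0.29.

0.29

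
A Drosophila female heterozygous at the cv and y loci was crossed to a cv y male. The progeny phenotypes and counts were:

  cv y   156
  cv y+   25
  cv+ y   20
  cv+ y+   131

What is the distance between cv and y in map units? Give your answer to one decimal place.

The two most frequent classes, cv+ y+ (131) and cv y (156), are the parental types, so the F1 was cv+ y+ / cv y.
The recombinant classes are cv+ y and cv y+: 20 + 25 = 45.
Recombination frequency = 45/332 = 0.1355 ≈ 13.6%, i.e. 13.6 map units.

13.6 map units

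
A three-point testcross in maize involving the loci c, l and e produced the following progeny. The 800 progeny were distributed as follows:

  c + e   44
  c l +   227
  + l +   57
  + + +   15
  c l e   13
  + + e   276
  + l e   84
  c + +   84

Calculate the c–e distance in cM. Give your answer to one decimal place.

The two most frequent reciprocal classes, c l + and + + e, are the parental types, so the F1 was c l + / + + e.
The two rarest classes, c l e and + + +, are the double crossovers. Comparing them with the parentals, only the e allele has switched, so e is the middle locus and the order is c – e – l.
Crossovers in the c–e interval produce the single-crossover classes + l + and c + e (57 + 44 = 101) plus the double crossovers (28).
RF(c–e) = (101 + 28) / 800 = 129/800 = 0.1613 → 16.1 cM.

16.1 cM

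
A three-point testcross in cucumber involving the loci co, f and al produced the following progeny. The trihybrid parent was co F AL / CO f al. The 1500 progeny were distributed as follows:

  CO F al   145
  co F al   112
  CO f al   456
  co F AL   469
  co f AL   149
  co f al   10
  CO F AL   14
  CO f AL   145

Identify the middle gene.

co

The two rarest classes, CO F AL and co f al, are the double crossovers. Comparing them with the parentals, only the co allele has switched, so co is the middle locus and the order is al – co – f.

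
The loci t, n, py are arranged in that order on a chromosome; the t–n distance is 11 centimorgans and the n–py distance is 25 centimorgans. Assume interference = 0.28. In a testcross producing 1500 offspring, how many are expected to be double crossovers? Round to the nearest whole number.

Map distances give recombination frequencies of 0.110 and 0.250 for the two intervals.
With interference 0.28 (so coincidence = 0.72), expected double-crossover frequency = 0.110 × 0.250 × 0.72 = 0.01980.
Expected number = 0.01980 × 1500 = 29.70 ≈ 30.

30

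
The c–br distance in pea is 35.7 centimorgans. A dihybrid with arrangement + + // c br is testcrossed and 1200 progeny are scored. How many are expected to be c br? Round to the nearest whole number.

A map distance of 35.7 centimorgans corresponds to a recombination frequency of 0.357.
The F1 is + + / c br, so c br is a parental gamete class with expected frequency (1 − r)/2 = 0.643/2 = 0.3215.
Expected number = 0.3215 × 1200 = 385.80 ≈ 386.

386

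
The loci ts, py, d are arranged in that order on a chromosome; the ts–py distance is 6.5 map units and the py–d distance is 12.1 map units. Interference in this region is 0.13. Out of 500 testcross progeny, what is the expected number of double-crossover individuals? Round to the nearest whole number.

Map distances give recombination frequencies of 0.065 and 0.121 for the two intervals.
With interference 0.13 (so coincidence = 0.87), expected double-crossover frequency = 0.065 × 0.121 × 0.87 = 0.00684.
Expected number = 0.00684 × 500 = 3.42 ≈ 3.

3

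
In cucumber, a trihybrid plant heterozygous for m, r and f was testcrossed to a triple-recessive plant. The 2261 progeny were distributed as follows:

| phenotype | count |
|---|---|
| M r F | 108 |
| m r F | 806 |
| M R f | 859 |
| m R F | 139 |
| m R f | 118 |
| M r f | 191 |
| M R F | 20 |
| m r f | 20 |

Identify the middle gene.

f

The two most frequent reciprocal classes, M R f and m r F, are the parental types, so the F1 was M R f / m r F.
The two rarest classes, M R F and m r f, are the double crossovers. Comparing them with the parentals, only the f allele has switched, so f is the middle locus and the order is r – f – m.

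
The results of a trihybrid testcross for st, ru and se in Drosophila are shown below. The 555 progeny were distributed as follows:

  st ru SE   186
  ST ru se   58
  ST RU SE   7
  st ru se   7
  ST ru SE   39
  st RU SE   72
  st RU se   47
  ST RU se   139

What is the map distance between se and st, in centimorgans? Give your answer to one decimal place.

18.0 centimorgans

The two most frequent reciprocal classes, st ru SE and ST RU se, are the parental types, so the F1 was st ru SE / ST RU se.
The two rarest classes, st ru se and ST RU SE, are the double crossovers. Comparing them with the parentals, only the se allele has switched, so se is the middle locus and the order is ru – se – st.
Crossovers in the se–st interval produce the single-crossover classes ST ru SE and st RU se (39 + 47 = 86) plus the double crossovers (14).
RF(se–st) = (86 + 14) / 555 = 100/555 = 0.1802 → 18.0 centimorgans.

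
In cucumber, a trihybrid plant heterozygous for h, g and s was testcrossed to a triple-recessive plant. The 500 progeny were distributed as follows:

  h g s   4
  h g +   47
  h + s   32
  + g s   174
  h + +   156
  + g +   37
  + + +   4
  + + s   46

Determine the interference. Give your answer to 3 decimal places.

The two most frequent reciprocal classes, h + + and + g s, are the parental types, so the F1 was h + + / + g s.
The two rarest classes, + + + and h g s, are the double crossovers. Comparing them with the parentals, only the h allele has switched, so h is the middle locus and the order is s – h – g.
s–h: (69 + 8)/500 = 0.1540; h–g: (93 + 8)/500 = 0.2020.
Expected DCO frequency = 0.1540 × 0.2020 ≈ 0.03111; observed = 8/500 ≈ 0.01600.
Coefficient of coincidence = 0.01600/0.03111 ≈ 0.514; interference = 1 − 0.514 = 0.486.

0.486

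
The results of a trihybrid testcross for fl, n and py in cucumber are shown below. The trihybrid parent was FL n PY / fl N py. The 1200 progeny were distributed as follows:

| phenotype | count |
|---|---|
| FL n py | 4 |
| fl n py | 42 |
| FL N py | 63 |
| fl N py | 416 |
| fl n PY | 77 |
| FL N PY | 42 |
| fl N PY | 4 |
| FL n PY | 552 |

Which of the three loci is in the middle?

py

The two rarest classes, FL n py and fl N PY, are the double crossovers. Comparing them with the parentals, only the py allele has switched, so py is the middle locus and the order is fl – py – n.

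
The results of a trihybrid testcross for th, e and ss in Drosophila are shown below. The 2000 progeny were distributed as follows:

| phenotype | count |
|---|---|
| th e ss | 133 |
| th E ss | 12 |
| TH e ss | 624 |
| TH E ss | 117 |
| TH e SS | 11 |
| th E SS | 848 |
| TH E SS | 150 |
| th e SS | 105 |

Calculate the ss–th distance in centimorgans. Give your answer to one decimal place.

The two most frequent reciprocal classes, th E SS and TH e ss, are the parental types, so the F1 was th E SS / TH e ss.
The two rarest classes, th E ss and TH e SS, are the double crossovers. Comparing them with the parentals, only the ss allele has switched, so ss is the middle locus and the order is e – ss – th.
Crossovers in the ss–th interval produce the single-crossover classes TH E SS and th e ss (150 + 133 = 283) plus the double crossovers (23).
RF(ss–th) = (283 + 23) / 2000 = 306/2000 = 0.1530 → 15.3 centimorgans.

15.3 centimorgans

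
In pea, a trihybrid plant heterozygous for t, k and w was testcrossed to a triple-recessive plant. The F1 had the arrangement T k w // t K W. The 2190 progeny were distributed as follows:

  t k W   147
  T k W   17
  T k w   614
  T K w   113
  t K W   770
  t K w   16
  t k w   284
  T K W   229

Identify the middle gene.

w

The two rarest classes, T k W and t K w, are the double crossovers. Comparing them with the parentals, only the w allele has switched, so w is the middle locus and the order is t – w – k.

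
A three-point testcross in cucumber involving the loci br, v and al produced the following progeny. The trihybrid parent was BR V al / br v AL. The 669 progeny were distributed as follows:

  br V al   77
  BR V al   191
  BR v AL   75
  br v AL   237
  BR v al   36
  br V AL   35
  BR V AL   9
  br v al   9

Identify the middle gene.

The two rarest classes, BR V AL and br v al, are the double crossovers. Comparing them with the parentals, only the al allele has switched, so al is the middle locus and the order is v – al – br.

al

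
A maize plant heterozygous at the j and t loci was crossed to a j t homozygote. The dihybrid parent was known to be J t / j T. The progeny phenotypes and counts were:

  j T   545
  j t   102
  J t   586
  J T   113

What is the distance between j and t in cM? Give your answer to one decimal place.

16.0 cM

The recombinant classes are J T and j t: 113 + 102 = 215.
Recombination frequency = 215/1346 = 0.1597 ≈ 16.0%, i.e. 16.0 cM.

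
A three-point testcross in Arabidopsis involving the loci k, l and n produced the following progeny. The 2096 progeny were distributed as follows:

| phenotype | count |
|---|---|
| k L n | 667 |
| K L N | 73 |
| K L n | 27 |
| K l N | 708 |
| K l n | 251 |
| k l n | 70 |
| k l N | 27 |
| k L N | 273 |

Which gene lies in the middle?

The two most frequent reciprocal classes, K l N and k L n, are the parental types, so the F1 was K l N / k L n.
The two rarest classes, k l N and K L n, are the double crossovers. Comparing them with the parentals, only the k allele has switched, so k is the middle locus and the order is l – k – n.

k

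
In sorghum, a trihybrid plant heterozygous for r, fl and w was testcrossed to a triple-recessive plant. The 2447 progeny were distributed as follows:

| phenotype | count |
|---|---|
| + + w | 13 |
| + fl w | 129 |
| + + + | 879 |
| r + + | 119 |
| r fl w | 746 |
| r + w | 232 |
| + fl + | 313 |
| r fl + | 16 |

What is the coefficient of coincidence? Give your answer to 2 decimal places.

The two most frequent reciprocal classes, r fl w and + + +, are the parental types, so the F1 was r fl w / + + +.
The two rarest classes, r fl + and + + w, are the double crossovers. Comparing them with the parentals, only the w allele has switched, so w is the middle locus and the order is fl – w – r.
fl–w: (545 + 29)/2447 = 0.2346; w–r: (248 + 29)/2447 = 0.1132.
Expected DCO frequency = 0.2346 × 0.1132 ≈ 0.02656; observed = 29/2447 ≈ 0.01185.
Coefficient of coincidence = 0.01185/0.02656 ≈ 0.45.

0.45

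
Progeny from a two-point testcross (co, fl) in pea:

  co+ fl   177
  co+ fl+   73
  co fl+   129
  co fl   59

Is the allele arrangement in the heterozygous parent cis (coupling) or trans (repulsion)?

The two most frequent classes are co+ fl (177) and co fl+ (129); these are the parental (non-recombinant) types.
So the F1 carried co+ fl on one chromosome and co fl+ on the other — the recessive alleles are on opposite chromosomes (trans / repulsion).

trans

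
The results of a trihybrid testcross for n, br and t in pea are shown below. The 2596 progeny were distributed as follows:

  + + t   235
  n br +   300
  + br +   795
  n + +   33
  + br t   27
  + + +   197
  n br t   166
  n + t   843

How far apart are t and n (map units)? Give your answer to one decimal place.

22.9 map units

The two most frequent reciprocal classes, n + t and + br +, are the parental types, so the F1 was n + t / + br +.
The two rarest classes, n + + and + br t, are the double crossovers. Comparing them with the parentals, only the t allele has switched, so t is the middle locus and the order is br – t – n.
Crossovers in the t–n interval produce the single-crossover classes + + t and n br + (235 + 300 = 535) plus the double crossovers (60).
RF(t–n) = (535 + 60) / 2596 = 595/2596 = 0.2292 → 22.9 map units.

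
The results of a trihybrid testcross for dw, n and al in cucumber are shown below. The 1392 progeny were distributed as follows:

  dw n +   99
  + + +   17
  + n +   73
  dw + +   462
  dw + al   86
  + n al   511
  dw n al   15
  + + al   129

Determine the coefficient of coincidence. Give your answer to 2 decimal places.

0.90

The two most frequent reciprocal classes, + n al and dw + +, are the parental types, so the F1 was + n al / dw + +.
The two rarest classes, dw n al and + + +, are the double crossovers. Comparing them with the parentals, only the dw allele has switched, so dw is the middle locus and the order is n – dw – al.
n–dw: (228 + 32)/1392 = 0.1868; dw–al: (159 + 32)/1392 = 0.1372.
Expected DCO frequency = 0.1868 × 0.1372 ≈ 0.02563; observed = 32/1392 ≈ 0.02299.
Coefficient of coincidence = 0.02299/0.02563 ≈ 0.90.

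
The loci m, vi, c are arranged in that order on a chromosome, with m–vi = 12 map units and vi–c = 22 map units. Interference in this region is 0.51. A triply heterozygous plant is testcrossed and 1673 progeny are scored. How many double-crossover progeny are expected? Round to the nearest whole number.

Map distances give recombination frequencies of 0.120 and 0.220 for the two intervals.
With interference 0.51 (so coincidence = 0.49), expected double-crossover frequency = 0.120 × 0.220 × 0.49 = 0.01294.
Expected number = 0.01294 × 1673 = 21.64 ≈ 22.

22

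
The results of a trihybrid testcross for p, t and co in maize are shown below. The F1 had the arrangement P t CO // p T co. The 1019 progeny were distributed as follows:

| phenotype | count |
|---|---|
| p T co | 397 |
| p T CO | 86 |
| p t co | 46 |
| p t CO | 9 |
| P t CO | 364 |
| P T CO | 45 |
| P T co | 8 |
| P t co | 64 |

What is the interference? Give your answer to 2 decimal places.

The two rarest classes, p t CO and P T co, are the double crossovers. Comparing them with the parentals, only the p allele has switched, so p is the middle locus and the order is t – p – co.
t–p: (91 + 17)/1019 = 0.1060; p–co: (150 + 17)/1019 = 0.1639.
Expected DCO frequency = 0.1060 × 0.1639 ≈ 0.01737; observed = 17/1019 ≈ 0.01668.
Coefficient of coincidence = 0.01668/0.01737 ≈ 0.96; interference = 1 − 0.96 = 0.04.

0.04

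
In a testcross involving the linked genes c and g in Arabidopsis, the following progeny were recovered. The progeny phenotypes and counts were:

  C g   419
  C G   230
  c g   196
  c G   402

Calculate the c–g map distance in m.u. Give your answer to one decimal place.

The two most frequent classes, C g (419) and c G (402), are the parental types, so the F1 was C g / c G.
The recombinant classes are C G and c g: 230 + 196 = 426.
Recombination frequency = 426/1247 = 0.3416 ≈ 34.2%, i.e. 34.2 m.u.

34.2 m.u.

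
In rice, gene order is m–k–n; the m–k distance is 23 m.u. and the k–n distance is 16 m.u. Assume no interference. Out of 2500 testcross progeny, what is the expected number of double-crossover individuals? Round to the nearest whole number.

Map distances give recombination frequencies of 0.230 and 0.160 for the two intervals.
With no interference, expected double-crossover frequency = 0.230 × 0.160 = 0.03680.
Expected number = 0.03680 × 2500 = 92.00 ≈ 92.

92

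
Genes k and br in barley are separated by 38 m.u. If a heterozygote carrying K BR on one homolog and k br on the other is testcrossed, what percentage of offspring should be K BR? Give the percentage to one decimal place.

31.0%

A map distance of 38 m.u. corresponds to a recombination frequency of 0.380.
The F1 is K BR / k br, so K BR is a parental gamete class with expected frequency (1 − r)/2 = 0.620/2 = 0.3100.
That is 0.3100 = 31.0% of the progeny.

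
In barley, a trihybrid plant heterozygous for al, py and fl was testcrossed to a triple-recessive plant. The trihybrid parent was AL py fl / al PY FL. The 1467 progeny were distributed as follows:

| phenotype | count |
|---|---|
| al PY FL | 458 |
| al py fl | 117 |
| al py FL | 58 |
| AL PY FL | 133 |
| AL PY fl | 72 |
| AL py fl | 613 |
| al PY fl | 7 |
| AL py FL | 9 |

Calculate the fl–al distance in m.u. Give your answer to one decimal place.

The two rarest classes, AL py FL and al PY fl, are the double crossovers. Comparing them with the parentals, only the fl allele has switched, so fl is the middle locus and the order is al – fl – py.
Crossovers in the al–fl interval produce the single-crossover classes al py fl and AL PY FL (117 + 133 = 250) plus the double crossovers (16).
RF(al–fl) = (250 + 16) / 1467 = 266/1467 = 0.1813 → 18.1 m.u.

18.1 m.u.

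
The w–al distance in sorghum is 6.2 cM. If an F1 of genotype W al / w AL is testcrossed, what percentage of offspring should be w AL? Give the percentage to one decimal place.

46.9%

A map distance of 6.2 cM corresponds to a recombination frequency of 0.062.
The F1 is W al / w AL, so w AL is a parental gamete class with expected frequency (1 − r)/2 = 0.938/2 = 0.4690.
That is 0.4690 = 46.9% of the progeny.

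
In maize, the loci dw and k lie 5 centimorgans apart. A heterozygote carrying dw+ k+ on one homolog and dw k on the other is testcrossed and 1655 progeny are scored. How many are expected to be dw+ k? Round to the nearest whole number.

A map distance of 5 centimorgans corresponds to a recombination frequency of 0.050.
The F1 is dw+ k+ / dw k, so dw+ k is a recombinant gamete class with expected frequency r/2 = 0.050/2 = 0.0250.
Expected number = 0.0250 × 1655 = 41.38 ≈ 41.

41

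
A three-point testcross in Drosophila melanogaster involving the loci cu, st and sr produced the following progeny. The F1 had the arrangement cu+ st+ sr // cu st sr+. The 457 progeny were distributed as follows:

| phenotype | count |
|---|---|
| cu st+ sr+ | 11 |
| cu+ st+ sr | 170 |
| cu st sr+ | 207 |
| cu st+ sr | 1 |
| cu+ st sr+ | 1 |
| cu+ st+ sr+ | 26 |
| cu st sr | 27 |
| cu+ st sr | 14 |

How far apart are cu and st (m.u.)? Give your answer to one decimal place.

The two rarest classes, cu st+ sr and cu+ st sr+, are the double crossovers. Comparing them with the parentals, only the cu allele has switched, so cu is the middle locus and the order is sr – cu – st.
Crossovers in the cu–st interval produce the single-crossover classes cu+ st sr and cu st+ sr+ (14 + 11 = 25) plus the double crossovers (2).
RF(cu–st) = (25 + 2) / 457 = 27/457 = 0.0591 → 5.9 m.u.

5.9 m.u.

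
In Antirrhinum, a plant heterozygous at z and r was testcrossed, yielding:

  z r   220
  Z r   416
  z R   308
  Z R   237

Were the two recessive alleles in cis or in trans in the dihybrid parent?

trans

The two most frequent classes are Z r (416) and z R (308); these are the parental (non-recombinant) types.
So the F1 carried Z r on one chromosome and z R on the other — the recessive alleles are on opposite chromosomes (trans / repulsion).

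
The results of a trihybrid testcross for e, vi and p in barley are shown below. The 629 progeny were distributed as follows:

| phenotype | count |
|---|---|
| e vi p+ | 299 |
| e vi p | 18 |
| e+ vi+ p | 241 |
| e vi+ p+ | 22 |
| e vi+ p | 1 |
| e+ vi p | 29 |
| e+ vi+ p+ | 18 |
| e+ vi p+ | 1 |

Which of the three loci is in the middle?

The two most frequent reciprocal classes, e vi p+ and e+ vi+ p, are the parental types, so the F1 was e vi p+ / e+ vi+ p.
The two rarest classes, e+ vi p+ and e vi+ p, are the double crossovers. Comparing them with the parentals, only the e allele has switched, so e is the middle locus and the order is vi – e – p.

e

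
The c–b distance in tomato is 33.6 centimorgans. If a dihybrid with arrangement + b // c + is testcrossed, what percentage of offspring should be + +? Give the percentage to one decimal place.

16.8%

A map distance of 33.6 centimorgans corresponds to a recombination frequency of 0.336.
The F1 is + b / c +, so + + is a recombinant gamete class with expected frequency r/2 = 0.336/2 = 0.1680.
That is 0.1680 = 16.8% of the progeny.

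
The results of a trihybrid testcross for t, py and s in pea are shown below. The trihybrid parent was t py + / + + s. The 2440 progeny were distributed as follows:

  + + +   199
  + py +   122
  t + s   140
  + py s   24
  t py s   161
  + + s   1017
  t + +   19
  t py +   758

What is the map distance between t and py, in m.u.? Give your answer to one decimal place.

The two rarest classes, t + + and + py s, are the double crossovers. Comparing them with the parentals, only the py allele has switched, so py is the middle locus and the order is t – py – s.
Crossovers in the t–py interval produce the single-crossover classes + py + and t + s (122 + 140 = 262) plus the double crossovers (43).
RF(t–py) = (262 + 43) / 2440 = 305/2440 = 0.1250 → 12.5 m.u.

12.5 m.u.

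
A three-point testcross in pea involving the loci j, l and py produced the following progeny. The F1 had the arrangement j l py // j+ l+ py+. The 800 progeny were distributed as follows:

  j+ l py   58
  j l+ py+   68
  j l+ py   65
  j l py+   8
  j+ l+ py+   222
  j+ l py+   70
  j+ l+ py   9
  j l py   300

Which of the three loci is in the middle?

py

The two rarest classes, j l py+ and j+ l+ py, are the double crossovers. Comparing them with the parentals, only the py allele has switched, so py is the middle locus and the order is l – py – j.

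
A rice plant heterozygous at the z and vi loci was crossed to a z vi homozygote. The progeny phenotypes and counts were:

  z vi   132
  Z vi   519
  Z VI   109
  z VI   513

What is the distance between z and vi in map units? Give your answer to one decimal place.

18.9 map units

The two most frequent classes, Z vi (519) and z VI (513), are the parental types, so the F1 was Z vi / z VI.
The recombinant classes are Z VI and z vi: 109 + 132 = 241.
Recombination frequency = 241/1273 = 0.1893 ≈ 18.9%, i.e. 18.9 map units.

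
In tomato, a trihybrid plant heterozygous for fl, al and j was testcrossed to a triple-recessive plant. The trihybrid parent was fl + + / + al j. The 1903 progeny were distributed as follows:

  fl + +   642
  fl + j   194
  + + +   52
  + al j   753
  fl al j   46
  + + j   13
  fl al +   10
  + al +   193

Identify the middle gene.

The two rarest classes, fl al + and + + j, are the double crossovers. Comparing them with the parentals, only the al allele has switched, so al is the middle locus and the order is j – al – fl.

al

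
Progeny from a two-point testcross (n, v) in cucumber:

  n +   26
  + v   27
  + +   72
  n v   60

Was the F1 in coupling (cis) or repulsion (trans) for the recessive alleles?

cis

The two most frequent classes are + + (72) and n v (60); these are the parental (non-recombinant) types.
So the F1 carried + + on one chromosome and n v on the other — the recessive alleles are on the same chromosome (cis / coupling).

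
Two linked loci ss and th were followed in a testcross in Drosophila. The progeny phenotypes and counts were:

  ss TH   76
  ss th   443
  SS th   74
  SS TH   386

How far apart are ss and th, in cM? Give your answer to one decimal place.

15.3 cM

The two most frequent classes, SS TH (386) and ss th (443), are the parental types, so the F1 was SS TH / ss th.
The recombinant classes are SS th and ss TH: 74 + 76 = 150.
Recombination frequency = 150/979 = 0.1532 ≈ 15.3%, i.e. 15.3 cM.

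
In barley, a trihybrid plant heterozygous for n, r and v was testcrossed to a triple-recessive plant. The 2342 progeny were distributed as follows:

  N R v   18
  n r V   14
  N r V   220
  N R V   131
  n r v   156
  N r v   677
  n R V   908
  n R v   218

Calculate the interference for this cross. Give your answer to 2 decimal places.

The two most frequent reciprocal classes, N r v and n R V, are the parental types, so the F1 was N r v / n R V.
The two rarest classes, N R v and n r V, are the double crossovers. Comparing them with the parentals, only the r allele has switched, so r is the middle locus and the order is n – r – v.
n–r: (287 + 32)/2342 = 0.1362; r–v: (438 + 32)/2342 = 0.2007.
Expected DCO frequency = 0.1362 × 0.2007 ≈ 0.02734; observed = 32/2342 ≈ 0.01366.
Coefficient of coincidence = 0.01366/0.02734 ≈ 0.50; interference = 1 − 0.50 = 0.50.

0.50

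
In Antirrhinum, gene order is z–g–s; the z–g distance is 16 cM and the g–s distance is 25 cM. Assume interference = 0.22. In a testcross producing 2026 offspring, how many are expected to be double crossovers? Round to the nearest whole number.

Map distances give recombination frequencies of 0.160 and 0.250 for the two intervals.
With interference 0.22 (so coincidence = 0.78), expected double-crossover frequency = 0.160 × 0.250 × 0.78 = 0.03120.
Expected number = 0.03120 × 2026 = 63.21 ≈ 63.

63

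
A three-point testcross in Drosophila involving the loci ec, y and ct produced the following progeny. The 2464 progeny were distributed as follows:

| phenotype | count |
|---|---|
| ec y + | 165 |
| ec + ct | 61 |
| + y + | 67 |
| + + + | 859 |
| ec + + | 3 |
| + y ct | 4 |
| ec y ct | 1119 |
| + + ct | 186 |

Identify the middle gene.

ec

The two most frequent reciprocal classes, ec y ct and + + +, are the parental types, so the F1 was ec y ct / + + +.
The two rarest classes, + y ct and ec + +, are the double crossovers. Comparing them with the parentals, only the ec allele has switched, so ec is the middle locus and the order is y – ec – ct.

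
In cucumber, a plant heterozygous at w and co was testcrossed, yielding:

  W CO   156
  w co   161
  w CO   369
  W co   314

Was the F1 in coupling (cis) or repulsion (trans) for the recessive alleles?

The two most frequent classes are W co (314) and w CO (369); these are the parental (non-recombinant) types.
So the F1 carried W co on one chromosome and w CO on the other — the recessive alleles are on opposite chromosomes (trans / repulsion).

trans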